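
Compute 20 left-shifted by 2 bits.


0b10100 << 2 = 0b1010000 = 80

80


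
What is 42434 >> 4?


0b1010010111000010 >> 4 = 0b101001011100 = 2652

2652


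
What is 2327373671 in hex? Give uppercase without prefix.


2327373671 = 8AB8E767 hex

8AB8E767


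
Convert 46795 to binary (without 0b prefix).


46795 = 1011011011001011 in binary

1011011011001011


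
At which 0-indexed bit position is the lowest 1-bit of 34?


0b100010. Lowest set bit at position 1

1


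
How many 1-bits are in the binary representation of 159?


0b10011111 has 6 set bits

6


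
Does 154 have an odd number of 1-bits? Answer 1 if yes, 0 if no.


0b10011010 has 4 ones => parity 0

0


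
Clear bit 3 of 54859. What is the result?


54859 & ~(1 << 3) = 54851

54851


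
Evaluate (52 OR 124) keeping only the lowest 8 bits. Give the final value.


Step 1: 52 | 124 = 124
Step 2: 124 & 255 = 124

124


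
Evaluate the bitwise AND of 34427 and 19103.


0b1000011001111011 & 0b100101010011111 = 0b1000011011 = 539

539


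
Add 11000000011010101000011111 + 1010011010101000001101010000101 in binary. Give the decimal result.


11000000011010101000011111 + 1010011010101000001101010000101 = 1010110010101011100010010100100 = 1448461476

1448461476


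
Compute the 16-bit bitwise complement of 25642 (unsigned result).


~0b110010000101010 = 0b1001101111010101 = 39893 (16-bit unsigned)

39893


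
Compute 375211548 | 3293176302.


0b10110010111010100011000011100 | 0b11000100010010011110000111101110 = 0b11010110010111011110011111111110 = 3596478462

3596478462


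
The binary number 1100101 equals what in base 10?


1100101 in decimal = 101

101


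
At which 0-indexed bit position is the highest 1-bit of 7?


0b111. Highest set bit at position 2

2


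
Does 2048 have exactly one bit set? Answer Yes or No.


0b100000000000. Only one bit set => Yes

Yes


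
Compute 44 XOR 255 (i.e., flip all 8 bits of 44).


44 ^ 255 = 211

211


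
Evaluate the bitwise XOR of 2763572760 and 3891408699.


0b10100100101110001100011000011000 ^ 0b11100111111100100010111100111011 = 0b1000011010010101110100100100011 = 1128982819

1128982819


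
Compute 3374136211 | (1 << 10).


3374136211 | (1 << 10) = 3374136211 | 1024 = 3374137235

3374137235


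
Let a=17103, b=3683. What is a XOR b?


17103 ^ 3683 = 19628

19628


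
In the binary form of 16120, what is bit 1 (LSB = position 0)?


0b11111011111000, position 1 = 0

0


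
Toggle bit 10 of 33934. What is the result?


33934 ^ (1 << 10) = 33934 ^ 1024 = 32910

32910


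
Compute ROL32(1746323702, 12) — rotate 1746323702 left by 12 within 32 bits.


Rotate 0b1101000000101101100100011110110 left by 12 (32-bit) = 0b1101100100011110110011010000001 = 1821337217

1821337217


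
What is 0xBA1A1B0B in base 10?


BA1A1B0B hex = 3122273035 decimal

3122273035


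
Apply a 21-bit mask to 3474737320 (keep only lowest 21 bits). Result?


3474737320 & 2097151 = 1853608

1853608


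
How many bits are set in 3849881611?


0b11100101011110001000100000001011 has 14 set bits

14


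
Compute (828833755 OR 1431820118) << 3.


Step 1: 828833755 | 1431820118 = 1970798559
Step 2: 1970798559 << 3 = 15766388472

15766388472


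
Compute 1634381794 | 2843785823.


0b1100001011010101010111111100010 | 0b10101001100000001011101001011111 = 0b11101001111010101011111111111111 = 3924475903

3924475903


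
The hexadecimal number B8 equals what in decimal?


B8 hex = 184 decimal

184


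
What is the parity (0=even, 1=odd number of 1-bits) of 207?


0b11001111 has 6 ones => parity 0

0


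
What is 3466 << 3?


0b110110001010 << 3 = 0b110110001010000 = 27728

27728


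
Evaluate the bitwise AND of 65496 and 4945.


0b1111111111011000 & 0b1001101010001 = 0b1001101010000 = 4944

4944


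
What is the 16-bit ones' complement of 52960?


52960 ^ 65535 = 12575

12575


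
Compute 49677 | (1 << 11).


49677 | (1 << 11) = 49677 | 2048 = 51725

51725


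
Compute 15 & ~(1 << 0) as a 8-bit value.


15 & ~(1 << 0) = 14

14


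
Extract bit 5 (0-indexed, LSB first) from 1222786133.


0b1001000111000100011110001010101, position 5 = 0

0


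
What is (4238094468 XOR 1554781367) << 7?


Step 1: 4238094468 ^ 1554781367 = 2687509555
Step 2: 2687509555 << 7 = 344001223040

344001223040


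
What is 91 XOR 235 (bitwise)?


0b1011011 ^ 0b11101011 = 0b10110000 = 176

176


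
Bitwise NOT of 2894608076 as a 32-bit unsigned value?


~0b10101100100010000011011011001100 = 0b1010011011101111100100100110011 = 1400359219 (32-bit unsigned)

1400359219


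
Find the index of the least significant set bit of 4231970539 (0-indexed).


0b11111100001111101011111011101011. Lowest set bit at position 0

0


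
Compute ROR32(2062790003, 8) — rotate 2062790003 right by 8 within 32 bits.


Rotate 0b1111010111100111010110101110011 right by 8 (32-bit) = 0b1110011011110101111001110101101 = 1937437613

1937437613


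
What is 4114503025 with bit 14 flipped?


4114503025 ^ (1 << 14) = 4114503025 ^ 16384 = 4114486641

4114486641


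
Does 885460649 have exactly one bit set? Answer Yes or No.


0b110100110001110000111010101001. Multiple bits set => No

No


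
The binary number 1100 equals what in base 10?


1100 in decimal = 12

12


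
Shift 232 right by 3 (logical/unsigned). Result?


0b11101000 >> 3 = 0b11101 = 29

29


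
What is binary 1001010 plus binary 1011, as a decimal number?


1001010 + 1011 = 1010101 = 85

85


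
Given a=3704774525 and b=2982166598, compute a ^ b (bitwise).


3704774525 ^ 2982166598 = 1829904187

1829904187


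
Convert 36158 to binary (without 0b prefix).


36158 = 1000110100111110 in binary

1000110100111110


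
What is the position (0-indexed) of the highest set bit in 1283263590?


0b1001100011111010000110001100110. Highest set bit at position 30

30


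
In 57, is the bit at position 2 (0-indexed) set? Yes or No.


0b111001, bit 2 = 0. No

No


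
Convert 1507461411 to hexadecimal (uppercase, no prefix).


1507461411 = 59DA0923 hex

59DA0923


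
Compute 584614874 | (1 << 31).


584614874 | (1 << 31) = 584614874 | 2147483648 = 2732098522

2732098522


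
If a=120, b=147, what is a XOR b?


120 ^ 147 = 235

235


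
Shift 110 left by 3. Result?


0b1101110 << 3 = 0b1101110000 = 880

880


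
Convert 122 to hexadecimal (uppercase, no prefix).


122 = 7A hex

7A


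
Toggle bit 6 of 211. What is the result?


211 ^ (1 << 6) = 211 ^ 64 = 147

147


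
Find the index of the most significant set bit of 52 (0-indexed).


0b110100. Highest set bit at position 5

5


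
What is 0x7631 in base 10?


7631 hex = 30257 decimal

30257


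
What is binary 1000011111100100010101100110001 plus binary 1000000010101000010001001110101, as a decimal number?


1000011111100100010101100110001 + 1000000010101000010001001110101 = 10000100010001100100110110100110 = 2219199910

2219199910


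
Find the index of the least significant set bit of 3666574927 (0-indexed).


0b11011010100010110111111001001111. Lowest set bit at position 0

0


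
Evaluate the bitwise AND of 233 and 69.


0b11101001 & 0b1000101 = 0b1000001 = 65

65


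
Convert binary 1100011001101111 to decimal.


1100011001101111 in decimal = 50799

50799


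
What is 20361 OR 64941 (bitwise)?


0b100111110001001 | 0b1111110110101101 = 0b1111111110101101 = 65453

65453


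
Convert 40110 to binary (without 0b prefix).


40110 = 1001110010101110 in binary

1001110010101110


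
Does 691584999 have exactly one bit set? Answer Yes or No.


0b101001001110001011111111100111. Multiple bits set => No

No


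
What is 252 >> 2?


0b11111100 >> 2 = 0b111111 = 63

63


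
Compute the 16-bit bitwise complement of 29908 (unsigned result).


~0b111010011010100 = 0b1000101100101011 = 35627 (16-bit unsigned)

35627


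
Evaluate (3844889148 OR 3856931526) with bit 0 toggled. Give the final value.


Step 1: 3844889148 | 3856931526 = 3857472254
Step 2: 3857472254 ^ (1 << 0) = 3857472254 ^ 1 = 3857472255

3857472255


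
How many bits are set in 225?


0b11100001 has 4 set bits

4


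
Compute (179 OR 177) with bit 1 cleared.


Step 1: 179 | 177 = 179
Step 2: 179 & ~(1 << 1) = 177

177


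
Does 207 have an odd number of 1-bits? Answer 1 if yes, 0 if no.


0b11001111 has 6 ones => parity 0

0


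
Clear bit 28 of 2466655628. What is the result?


2466655628 & ~(1 << 28) = 2198220172

2198220172


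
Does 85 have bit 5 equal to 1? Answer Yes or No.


0b1010101, bit 5 = 0. No

No


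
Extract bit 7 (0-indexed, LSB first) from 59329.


0b1110011111000001, position 7 = 1

1


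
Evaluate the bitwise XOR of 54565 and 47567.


0b1101010100100101 ^ 0b1011100111001111 = 0b110110011101010 = 27882

27882


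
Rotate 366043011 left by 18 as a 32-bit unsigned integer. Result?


Rotate 0b10101110100010101111110000011 left by 18 (32-bit) = 0b1111110000011000101011101000101 = 2114737989

2114737989


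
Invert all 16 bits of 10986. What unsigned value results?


10986 ^ 65535 = 54549

54549


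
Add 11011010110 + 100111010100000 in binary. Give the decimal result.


11011010110 + 100111010100000 = 101010101110110 = 21878

21878


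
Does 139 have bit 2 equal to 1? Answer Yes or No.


0b10001011, bit 2 = 0. No

No


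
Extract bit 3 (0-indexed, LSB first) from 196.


0b11000100, position 3 = 0

0


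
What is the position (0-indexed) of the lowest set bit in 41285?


0b1010000101000101. Lowest set bit at position 0

0


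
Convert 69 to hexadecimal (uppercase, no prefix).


69 = 45 hex

45


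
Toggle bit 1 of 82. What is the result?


82 ^ (1 << 1) = 82 ^ 2 = 80

80


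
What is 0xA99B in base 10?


A99B hex = 43419 decimal

43419


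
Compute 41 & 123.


0b101001 & 0b1111011 = 0b101001 = 41

41


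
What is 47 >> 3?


0b101111 >> 3 = 0b101 = 5

5


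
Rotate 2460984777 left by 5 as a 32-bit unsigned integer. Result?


Rotate 0b10010010101011111010010111001001 left by 5 (32-bit) = 0b1010101111101001011100100110010 = 1442101554

1442101554


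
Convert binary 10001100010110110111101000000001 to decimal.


10001100010110110111101000000001 in decimal = 2354805249

2354805249


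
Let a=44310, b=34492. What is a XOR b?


44310 ^ 34492 = 11178

11178


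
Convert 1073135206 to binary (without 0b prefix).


1073135206 = 111111111101101011111001100110 in binary

111111111101101011111001100110


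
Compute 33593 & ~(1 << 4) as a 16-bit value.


33593 & ~(1 << 4) = 33577

33577


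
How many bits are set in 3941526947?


0b11101010111011101110110110100011 has 21 set bits

21


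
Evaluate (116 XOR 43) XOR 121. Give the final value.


Step 1: 116 ^ 43 = 95
Step 2: 95 ^ 121 = 38

38


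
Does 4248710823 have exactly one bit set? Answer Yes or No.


0b11111101001111100010111010100111. Multiple bits set => No

No


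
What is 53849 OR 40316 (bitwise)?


0b1101001001011001 | 0b1001110101111100 = 0b1101111101111101 = 57213

57213


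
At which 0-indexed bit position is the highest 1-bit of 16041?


0b11111010101001. Highest set bit at position 13

13


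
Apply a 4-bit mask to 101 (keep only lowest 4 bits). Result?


101 & 15 = 5

5


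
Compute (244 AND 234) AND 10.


Step 1: 244 & 234 = 224
Step 2: 224 & 10 = 0

0


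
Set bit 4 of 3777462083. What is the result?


3777462083 | (1 << 4) = 3777462083 | 16 = 3777462099

3777462099


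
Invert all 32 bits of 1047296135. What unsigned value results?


1047296135 ^ 4294967295 = 3247671160

3247671160


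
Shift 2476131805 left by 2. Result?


0b10010011100101101100010111011101 << 2 = 0b1001001110010110110001011101110100 = 9904527220

9904527220


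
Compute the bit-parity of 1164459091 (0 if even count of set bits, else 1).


0b1000101011010000011110001010011 has 14 ones => parity 0

0


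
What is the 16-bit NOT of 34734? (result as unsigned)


~0b1000011110101110 = 0b111100001010001 = 30801 (16-bit unsigned)

30801


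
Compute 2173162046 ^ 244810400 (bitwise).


0b10000001100001111101001000111110 ^ 0b1110100101111000001010100000 = 0b10001111000100000101000010011110 = 2400211102

2400211102


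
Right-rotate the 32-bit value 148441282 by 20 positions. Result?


Rotate 0b1000110110010000100011000010 right by 20 (32-bit) = 0b10010000100011000010000010001101 = 2425102477

2425102477


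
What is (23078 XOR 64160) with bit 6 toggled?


Step 1: 23078 ^ 64160 = 41094
Step 2: 41094 ^ (1 << 6) = 41094 ^ 64 = 41158

41158


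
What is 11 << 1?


0b1011 << 1 = 0b10110 = 22

22


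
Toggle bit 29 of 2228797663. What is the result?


2228797663 ^ (1 << 29) = 2228797663 ^ 536870912 = 2765668575

2765668575


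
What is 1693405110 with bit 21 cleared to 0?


1693405110 & ~(1 << 21) = 1691307958

1691307958


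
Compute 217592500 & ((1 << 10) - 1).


217592500 & 1023 = 692

692


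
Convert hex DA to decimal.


DA hex = 218 decimal

218


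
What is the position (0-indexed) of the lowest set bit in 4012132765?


0b11101111001001000100100110011101. Lowest set bit at position 0

0


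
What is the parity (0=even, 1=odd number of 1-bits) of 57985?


0b1110001010000001 has 6 ones => parity 0

0


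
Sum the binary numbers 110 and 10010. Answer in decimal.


110 + 10010 = 11000 = 24

24


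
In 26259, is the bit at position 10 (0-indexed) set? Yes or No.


0b110011010010011, bit 10 = 1. Yes

Yes


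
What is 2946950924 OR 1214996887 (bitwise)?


0b10101111101001101110011100001100 | 0b1001000011010110110000110010111 = 0b11101111111011111110011110011111 = 4025477023

4025477023


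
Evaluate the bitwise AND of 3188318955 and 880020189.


0b10111110000010011110001011101011 & 0b110100011101000000101011011101 = 0b110100000000000000001011001001 = 872415945

872415945


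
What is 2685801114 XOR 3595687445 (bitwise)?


0b10100000000101100001001010011010 ^ 0b11010110010100011101011000010101 = 0b1110110010001111100010010001111 = 1984414863

1984414863


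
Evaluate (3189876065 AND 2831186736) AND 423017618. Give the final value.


Step 1: 3189876065 & 2831186736 = 2818580768
Step 2: 2818580768 & 423017618 = 134225920

134225920


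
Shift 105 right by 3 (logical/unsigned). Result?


0b1101001 >> 3 = 0b1101 = 13

13


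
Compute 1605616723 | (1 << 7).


1605616723 | (1 << 7) = 1605616723 | 128 = 1605616851

1605616851


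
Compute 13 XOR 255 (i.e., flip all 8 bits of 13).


13 ^ 255 = 242

242


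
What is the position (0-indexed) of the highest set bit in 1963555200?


0b1110101000010010111100110000000. Highest set bit at position 30

30


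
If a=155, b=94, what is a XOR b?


155 ^ 94 = 197

197


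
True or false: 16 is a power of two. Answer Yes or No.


0b10000. Only one bit set => Yes

Yes


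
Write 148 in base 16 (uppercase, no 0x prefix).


148 = 94 hex

94


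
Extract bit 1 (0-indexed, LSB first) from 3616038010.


0b11010111100010000101110001111010, position 1 = 1

1


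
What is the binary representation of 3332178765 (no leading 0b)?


3332178765 = 11000110100111010000001101001101 in binary

11000110100111010000001101001101


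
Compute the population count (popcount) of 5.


0b101 has 2 set bits

2


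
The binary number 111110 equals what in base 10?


111110 in decimal = 62

62


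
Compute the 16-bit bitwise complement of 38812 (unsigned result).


~0b1001011110011100 = 0b110100001100011 = 26723 (16-bit unsigned)

26723


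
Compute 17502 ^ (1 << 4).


17502 ^ (1 << 4) = 17502 ^ 16 = 17486

17486


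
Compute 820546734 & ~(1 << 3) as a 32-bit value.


820546734 & ~(1 << 3) = 820546726

820546726


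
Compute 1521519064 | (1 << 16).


1521519064 | (1 << 16) = 1521519064 | 65536 = 1521584600

1521584600


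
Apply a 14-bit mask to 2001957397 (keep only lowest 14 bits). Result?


2001957397 & 16383 = 12821

12821


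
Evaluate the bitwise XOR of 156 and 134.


0b10011100 ^ 0b10000110 = 0b11010 = 26

26


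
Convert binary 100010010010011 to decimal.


100010010010011 in decimal = 17555

17555


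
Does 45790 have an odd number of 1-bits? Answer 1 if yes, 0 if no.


0b1011001011011110 has 10 ones => parity 0

0


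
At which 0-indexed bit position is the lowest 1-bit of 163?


0b10100011. Lowest set bit at position 0

0


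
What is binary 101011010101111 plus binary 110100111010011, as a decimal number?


101011010101111 + 110100111010011 = 1100000010000010 = 49282

49282


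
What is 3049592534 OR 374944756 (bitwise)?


0b10110101110001010001011011010110 | 0b10110010110010011001111110100 = 0b10110111110111010011011111110110 = 3084728310

3084728310


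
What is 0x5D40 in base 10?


5D40 hex = 23872 decimal

23872


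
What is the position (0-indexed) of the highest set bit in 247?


0b11110111. Highest set bit at position 7

7


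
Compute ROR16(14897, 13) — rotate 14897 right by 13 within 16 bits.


Rotate 0b11101000110001 right by 13 (16-bit) = 0b1101000110001001 = 53641

53641


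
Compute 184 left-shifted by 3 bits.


0b10111000 << 3 = 0b10111000000 = 1472

1472


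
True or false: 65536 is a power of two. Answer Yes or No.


0b10000000000000000. Only one bit set => Yes

Yes


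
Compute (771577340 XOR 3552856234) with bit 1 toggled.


Step 1: 771577340 ^ 3552856234 = 4265155926
Step 2: 4265155926 ^ (1 << 1) = 4265155926 ^ 2 = 4265155924

4265155924


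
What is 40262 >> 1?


0b1001110101000110 >> 1 = 0b100111010100011 = 20131

20131


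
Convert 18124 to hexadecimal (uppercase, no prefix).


18124 = 46CC hex

46CC


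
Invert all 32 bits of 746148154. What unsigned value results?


746148154 ^ 4294967295 = 3548819141

3548819141


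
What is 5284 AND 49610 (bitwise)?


0b1010010100100 & 0b1100000111001010 = 0b10000000 = 128

128


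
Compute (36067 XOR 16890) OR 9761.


Step 1: 36067 ^ 16890 = 52505
Step 2: 52505 | 9761 = 61241

61241


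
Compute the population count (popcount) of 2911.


0b101101011111 has 9 set bits

9


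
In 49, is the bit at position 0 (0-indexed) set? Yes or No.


0b110001, bit 0 = 1. Yes

Yes


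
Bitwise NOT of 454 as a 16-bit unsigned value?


~0b111000110 = 0b1111111000111001 = 65081 (16-bit unsigned)

65081


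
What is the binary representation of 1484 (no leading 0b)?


1484 = 10111001100 in binary

10111001100


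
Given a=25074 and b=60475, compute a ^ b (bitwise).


25074 ^ 60475 = 36297

36297


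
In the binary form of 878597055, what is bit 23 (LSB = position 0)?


0b110100010111100101001110111111, position 23 = 0

0


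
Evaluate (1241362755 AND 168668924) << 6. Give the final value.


Step 1: 1241362755 & 168668924 = 135110720
Step 2: 135110720 << 6 = 8647086080

8647086080


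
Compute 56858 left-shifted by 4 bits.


0b1101111000011010 << 4 = 0b11011110000110100000 = 909728

909728


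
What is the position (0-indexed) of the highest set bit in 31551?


0b111101100111111. Highest set bit at position 14

14


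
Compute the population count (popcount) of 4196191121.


0b11111010000111001100101110010001 has 17 set bits

17


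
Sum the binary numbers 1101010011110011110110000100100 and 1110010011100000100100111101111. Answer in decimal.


1101010011110011110110000100100 + 1110010011100000100100111101111 = 11011100111010100011011000010011 = 3706336787

3706336787


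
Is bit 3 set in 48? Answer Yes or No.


0b110000, bit 3 = 0. No

No


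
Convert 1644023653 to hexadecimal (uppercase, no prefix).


1644023653 = 61FDCF65 hex

61FDCF65


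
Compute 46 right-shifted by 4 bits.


0b101110 >> 4 = 0b10 = 2

2


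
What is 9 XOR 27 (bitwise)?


0b1001 ^ 0b11011 = 0b10010 = 18

18


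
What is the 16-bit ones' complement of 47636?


47636 ^ 65535 = 17899

17899


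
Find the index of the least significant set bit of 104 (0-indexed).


0b1101000. Lowest set bit at position 3

3


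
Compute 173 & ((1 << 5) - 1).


173 & 31 = 13

13


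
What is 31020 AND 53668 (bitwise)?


0b111100100101100 & 0b1101000110100100 = 0b101000100100100 = 20772

20772


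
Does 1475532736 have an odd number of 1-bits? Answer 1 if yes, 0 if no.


0b1010111111100101101011111000000 has 18 ones => parity 0

0


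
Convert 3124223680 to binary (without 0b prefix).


3124223680 = 10111010001101111101111011000000 in binary

10111010001101111101111011000000


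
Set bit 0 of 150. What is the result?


150 | (1 << 0) = 150 | 1 = 151

151


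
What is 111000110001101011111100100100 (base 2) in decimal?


111000110001101011111100100100 in decimal = 952549156

952549156


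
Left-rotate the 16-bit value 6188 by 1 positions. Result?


Rotate 0b1100000101100 left by 1 (16-bit) = 0b11000001011000 = 12376

12376


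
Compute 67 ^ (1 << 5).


67 ^ (1 << 5) = 67 ^ 32 = 99

99


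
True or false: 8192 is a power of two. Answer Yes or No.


0b10000000000000. Only one bit set => Yes

Yes


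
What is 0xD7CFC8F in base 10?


D7CFC8F hex = 226294927 decimal

226294927


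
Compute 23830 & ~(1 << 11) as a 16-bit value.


23830 & ~(1 << 11) = 21782

21782


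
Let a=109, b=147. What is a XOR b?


109 ^ 147 = 254

254


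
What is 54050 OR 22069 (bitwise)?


0b1101001100100010 | 0b101011000110101 = 0b1101011100110111 = 55095

55095


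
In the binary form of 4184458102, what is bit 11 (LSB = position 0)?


0b11111001011010011100001101110110, position 11 = 0

0


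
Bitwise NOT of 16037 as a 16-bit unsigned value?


~0b11111010100101 = 0b1100000101011010 = 49498 (16-bit unsigned)

49498


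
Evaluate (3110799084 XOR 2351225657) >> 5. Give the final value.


Step 1: 3110799084 ^ 2351225657 = 894426581
Step 2: 894426581 >> 5 = 27950830

27950830


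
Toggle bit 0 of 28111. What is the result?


28111 ^ (1 << 0) = 28111 ^ 1 = 28110

28110


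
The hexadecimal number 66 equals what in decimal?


66 hex = 102 decimal

102


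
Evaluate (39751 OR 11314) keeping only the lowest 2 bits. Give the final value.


Step 1: 39751 | 11314 = 49015
Step 2: 49015 & 3 = 3

3


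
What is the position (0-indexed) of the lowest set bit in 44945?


0b1010111110010001. Lowest set bit at position 0

0


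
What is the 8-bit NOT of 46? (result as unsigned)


~0b101110 = 0b11010001 = 209 (8-bit unsigned)

209


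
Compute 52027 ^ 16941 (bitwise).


0b1100101100111011 ^ 0b100001000101101 = 0b1000100100010110 = 35094

35094


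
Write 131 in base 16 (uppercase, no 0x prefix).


131 = 83 hex

83


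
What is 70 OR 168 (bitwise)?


0b1000110 | 0b10101000 = 0b11101110 = 238

238


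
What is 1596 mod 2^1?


1596 & 1 = 0

0


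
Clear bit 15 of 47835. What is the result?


47835 & ~(1 << 15) = 15067

15067


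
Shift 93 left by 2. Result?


0b1011101 << 2 = 0b101110100 = 372

372


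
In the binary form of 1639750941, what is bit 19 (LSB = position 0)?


0b1100001101111001001110100011101, position 19 = 1

1


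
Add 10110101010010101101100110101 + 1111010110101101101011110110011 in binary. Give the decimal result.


10110101010010101101100110101 + 1111010110101101101011110110011 = 10010001100000000011001011101000 = 2441097960

2441097960


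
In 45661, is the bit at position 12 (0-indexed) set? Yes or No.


0b1011001001011101, bit 12 = 1. Yes

Yes


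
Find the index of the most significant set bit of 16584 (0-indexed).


0b100000011001000. Highest set bit at position 14

14


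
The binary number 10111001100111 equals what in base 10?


10111001100111 in decimal = 11879

11879


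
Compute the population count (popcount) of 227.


0b11100011 has 5 set bits

5


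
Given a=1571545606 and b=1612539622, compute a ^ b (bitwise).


1571545606 ^ 1612539622 = 1035371744

1035371744


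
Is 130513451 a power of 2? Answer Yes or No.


0b111110001110111101000101011. Multiple bits set => No

No


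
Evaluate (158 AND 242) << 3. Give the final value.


Step 1: 158 & 242 = 146
Step 2: 146 << 3 = 1168

1168


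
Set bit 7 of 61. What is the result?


61 | (1 << 7) = 61 | 128 = 189

189


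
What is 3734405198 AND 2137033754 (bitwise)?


0b11011110100101101000000001001110 & 0b1111111011000001000110000011010 = 0b1011110000000001000000000001010 = 1577091082

1577091082


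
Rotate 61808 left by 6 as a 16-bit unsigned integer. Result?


Rotate 0b1111000101110000 left by 6 (16-bit) = 0b101110000111100 = 23612

23612


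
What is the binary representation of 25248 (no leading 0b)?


25248 = 110001010100000 in binary

110001010100000


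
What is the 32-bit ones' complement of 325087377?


325087377 ^ 4294967295 = 3969879918

3969879918


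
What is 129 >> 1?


0b10000001 >> 1 = 0b1000000 = 64

64


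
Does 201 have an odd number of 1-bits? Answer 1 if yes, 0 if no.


0b11001001 has 4 ones => parity 0

0


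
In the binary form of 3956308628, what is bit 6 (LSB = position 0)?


0b11101011110100000111101010010100, position 6 = 0

0


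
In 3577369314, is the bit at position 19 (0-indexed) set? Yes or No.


0b11010101001110100101001011100010, bit 19 = 1. Yes

Yes


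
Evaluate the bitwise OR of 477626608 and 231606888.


0b11100011110000000000011110000 | 0b1101110011100000101001101000 = 0b11101111111100000101011111000 = 503188216

503188216


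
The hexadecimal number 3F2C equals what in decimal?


3F2C hex = 16172 decimal

16172


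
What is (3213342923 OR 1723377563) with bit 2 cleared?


Step 1: 3213342923 | 1723377563 = 4290756571
Step 2: 4290756571 & ~(1 << 2) = 4290756571

4290756571


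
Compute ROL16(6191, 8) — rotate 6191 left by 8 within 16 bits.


Rotate 0b1100000101111 left by 8 (16-bit) = 0b10111100011000 = 12056

12056


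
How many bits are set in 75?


0b1001011 has 4 set bits

4


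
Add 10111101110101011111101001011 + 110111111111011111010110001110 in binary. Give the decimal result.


10111101110101011111101001011 + 110111111111011111010110001110 = 1001111101110001011010011011001 = 1337504985

1337504985


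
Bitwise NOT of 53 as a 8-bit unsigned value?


~0b110101 = 0b11001010 = 202 (8-bit unsigned)

202


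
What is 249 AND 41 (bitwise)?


0b11111001 & 0b101001 = 0b101001 = 41

41


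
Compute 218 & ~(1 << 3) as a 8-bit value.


218 & ~(1 << 3) = 210

210


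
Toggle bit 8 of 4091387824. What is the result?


4091387824 ^ (1 << 8) = 4091387824 ^ 256 = 4091387568

4091387568


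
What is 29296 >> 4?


0b111001001110000 >> 4 = 0b11100100111 = 1831

1831


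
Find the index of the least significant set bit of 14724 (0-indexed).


0b11100110000100. Lowest set bit at position 2

2


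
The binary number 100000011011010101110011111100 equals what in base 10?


100000011011010101110011111100 in decimal = 544038140

544038140


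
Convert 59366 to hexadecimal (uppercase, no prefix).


59366 = E7E6 hex

E7E6


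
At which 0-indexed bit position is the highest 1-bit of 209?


0b11010001. Highest set bit at position 7

7


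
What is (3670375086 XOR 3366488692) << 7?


Step 1: 3670375086 ^ 3366488692 = 309194970
Step 2: 309194970 << 7 = 39576956160

39576956160


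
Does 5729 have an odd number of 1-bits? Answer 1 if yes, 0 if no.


0b1011001100001 has 6 ones => parity 0

0


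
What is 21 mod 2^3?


21 & 7 = 5

5


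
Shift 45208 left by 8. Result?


0b1011000010011000 << 8 = 0b101100001001100000000000 = 11573248

11573248


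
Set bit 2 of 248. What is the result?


248 | (1 << 2) = 248 | 4 = 252

252


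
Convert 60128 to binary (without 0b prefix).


60128 = 1110101011100000 in binary

1110101011100000


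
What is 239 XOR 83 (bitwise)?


0b11101111 ^ 0b1010011 = 0b10111100 = 188

188


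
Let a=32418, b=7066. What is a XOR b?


32418 ^ 7066 = 25912

25912


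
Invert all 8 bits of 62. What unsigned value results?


62 ^ 255 = 193

193


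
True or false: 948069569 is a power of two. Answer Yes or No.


0b111000100000100110010011000001. Multiple bits set => No

No


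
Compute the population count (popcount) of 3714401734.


0b11011101011001010100010111000110 has 17 set bits

17


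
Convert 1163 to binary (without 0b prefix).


1163 = 10010001011 in binary

10010001011


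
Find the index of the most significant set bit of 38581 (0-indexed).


0b1001011010110101. Highest set bit at position 15

15


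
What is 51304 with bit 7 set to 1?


51304 | (1 << 7) = 51304 | 128 = 51432

51432


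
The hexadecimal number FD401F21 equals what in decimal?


FD401F21 hex = 4248837921 decimal

4248837921


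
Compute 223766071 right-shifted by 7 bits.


0b1101010101100110011000110111 >> 7 = 0b110101010110011001100 = 1748172

1748172


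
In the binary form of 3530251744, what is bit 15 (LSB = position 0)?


0b11010010011010110101110111100000, position 15 = 0

0


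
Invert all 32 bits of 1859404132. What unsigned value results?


1859404132 ^ 4294967295 = 2435563163

2435563163


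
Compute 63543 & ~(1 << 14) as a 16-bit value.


63543 & ~(1 << 14) = 47159

47159


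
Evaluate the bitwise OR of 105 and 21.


0b1101001 | 0b10101 = 0b1111101 = 125

125


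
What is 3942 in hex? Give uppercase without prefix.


3942 = F66 hex

F66


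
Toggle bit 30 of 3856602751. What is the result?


3856602751 ^ (1 << 30) = 3856602751 ^ 1073741824 = 2782860927

2782860927


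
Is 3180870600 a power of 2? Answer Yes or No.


0b10111101100110000011101111001000. Multiple bits set => No

No


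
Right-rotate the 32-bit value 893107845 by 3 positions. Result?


Rotate 0b110101001110111011111010000101 right by 3 (32-bit) = 0b10100110101001110111011111010000 = 2795993040

2795993040


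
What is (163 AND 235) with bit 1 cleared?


Step 1: 163 & 235 = 163
Step 2: 163 & ~(1 << 1) = 161

161


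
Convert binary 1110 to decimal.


1110 in decimal = 14

14


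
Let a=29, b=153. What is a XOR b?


29 ^ 153 = 132

132


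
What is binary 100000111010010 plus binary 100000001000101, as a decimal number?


100000111010010 + 100000001000101 = 1000001000010111 = 33303

33303


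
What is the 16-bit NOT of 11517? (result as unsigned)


~0b10110011111101 = 0b1101001100000010 = 54018 (16-bit unsigned)

54018


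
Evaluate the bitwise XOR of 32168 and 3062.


0b111110110101000 ^ 0b101111110110 = 0b111011001011110 = 30302

30302


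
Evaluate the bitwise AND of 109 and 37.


0b1101101 & 0b100101 = 0b100101 = 37

37


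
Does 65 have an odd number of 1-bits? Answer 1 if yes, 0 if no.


0b1000001 has 2 ones => parity 0

0


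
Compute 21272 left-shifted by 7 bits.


0b101001100011000 << 7 = 0b1010011000110000000000 = 2722816

2722816


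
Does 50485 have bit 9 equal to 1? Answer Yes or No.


0b1100010100110101, bit 9 = 0. No

No


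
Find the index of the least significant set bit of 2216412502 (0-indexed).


0b10000100000110111100010101010110. Lowest set bit at position 1

1


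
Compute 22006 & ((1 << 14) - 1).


22006 & 16383 = 5622

5622


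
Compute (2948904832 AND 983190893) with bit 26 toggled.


Step 1: 2948904832 & 983190893 = 713032960
Step 2: 713032960 ^ (1 << 26) = 713032960 ^ 67108864 = 780141824

780141824


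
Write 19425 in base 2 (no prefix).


19425 = 100101111100001 in binary

100101111100001


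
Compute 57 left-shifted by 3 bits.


0b111001 << 3 = 0b111001000 = 456

456


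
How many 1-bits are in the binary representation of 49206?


0b1100000000110110 has 6 set bits

6


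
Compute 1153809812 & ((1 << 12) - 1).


1153809812 & 4095 = 3476

3476


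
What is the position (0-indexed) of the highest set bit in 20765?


0b101000100011101. Highest set bit at position 14

14


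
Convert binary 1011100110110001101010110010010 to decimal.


1011100110110001101010110010010 in decimal = 1557714322

1557714322


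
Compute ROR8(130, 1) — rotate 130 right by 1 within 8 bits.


Rotate 0b10000010 right by 1 (8-bit) = 0b1000001 = 65

65


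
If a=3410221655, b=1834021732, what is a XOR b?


3410221655 ^ 1834021732 = 2786273587

2786273587


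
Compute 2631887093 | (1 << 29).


2631887093 | (1 << 29) = 2631887093 | 536870912 = 3168758005

3168758005


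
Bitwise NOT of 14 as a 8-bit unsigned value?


~0b1110 = 0b11110001 = 241 (8-bit unsigned)

241


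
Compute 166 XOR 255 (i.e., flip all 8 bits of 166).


166 ^ 255 = 89

89


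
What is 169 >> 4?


0b10101001 >> 4 = 0b1010 = 10

10


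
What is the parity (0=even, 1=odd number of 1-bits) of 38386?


0b1001010111110010 has 9 ones => parity 1

1


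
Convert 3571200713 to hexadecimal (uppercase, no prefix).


3571200713 = D4DC32C9 hex

D4DC32C9


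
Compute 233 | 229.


0b11101001 | 0b11100101 = 0b11101101 = 237

237


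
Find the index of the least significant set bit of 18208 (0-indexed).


0b100011100100000. Lowest set bit at position 5

5


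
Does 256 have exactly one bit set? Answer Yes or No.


0b100000000. Only one bit set => Yes

Yes


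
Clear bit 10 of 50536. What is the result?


50536 & ~(1 << 10) = 49512

49512


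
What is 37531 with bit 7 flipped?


37531 ^ (1 << 7) = 37531 ^ 128 = 37403

37403


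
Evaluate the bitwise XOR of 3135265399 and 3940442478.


0b10111010111000000101101001110111 ^ 0b11101010110111100110000101101110 = 0b1010000001111100011101100011001 = 1346255641

1346255641


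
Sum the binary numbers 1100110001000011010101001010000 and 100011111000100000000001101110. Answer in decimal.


1100110001000011010101001010000 + 100011111000100000000001101110 = 10001010000000111010101010111110 = 2315496126

2315496126


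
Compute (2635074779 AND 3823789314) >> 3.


Step 1: 2635074779 & 3823789314 = 2164261890
Step 2: 2164261890 >> 3 = 270532736

270532736


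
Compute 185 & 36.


0b10111001 & 0b100100 = 0b100000 = 32

32


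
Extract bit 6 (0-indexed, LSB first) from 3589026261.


0b11010101111011000011000111010101, position 6 = 1

1


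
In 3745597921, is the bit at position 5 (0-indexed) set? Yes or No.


0b11011111010000010100100111100001, bit 5 = 1. Yes

Yes


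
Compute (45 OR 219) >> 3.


Step 1: 45 | 219 = 255
Step 2: 255 >> 3 = 31

31


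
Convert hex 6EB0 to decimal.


6EB0 hex = 28336 decimal

28336


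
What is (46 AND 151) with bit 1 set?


Step 1: 46 & 151 = 6
Step 2: 6 | (1 << 1) = 6 | 2 = 6

6


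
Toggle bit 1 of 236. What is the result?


236 ^ (1 << 1) = 236 ^ 2 = 238

238


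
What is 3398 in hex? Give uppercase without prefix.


3398 = D46 hex

D46


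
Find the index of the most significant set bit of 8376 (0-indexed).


0b10000010111000. Highest set bit at position 13

13


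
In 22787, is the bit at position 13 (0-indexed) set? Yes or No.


0b101100100000011, bit 13 = 0. No

No


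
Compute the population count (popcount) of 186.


0b10111010 has 5 set bits

5


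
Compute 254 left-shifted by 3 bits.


0b11111110 << 3 = 0b11111110000 = 2032

2032


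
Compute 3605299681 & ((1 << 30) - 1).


3605299681 & 1073741823 = 384074209

384074209


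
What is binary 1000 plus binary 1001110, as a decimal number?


1000 + 1001110 = 1010110 = 86

86


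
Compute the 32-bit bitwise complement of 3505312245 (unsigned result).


~0b11010000111011101101000111110101 = 0b101111000100010010111000001010 = 789655050 (32-bit unsigned)

789655050


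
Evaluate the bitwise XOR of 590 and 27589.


0b1001001110 ^ 0b110101111000101 = 0b110100110001011 = 27019

27019


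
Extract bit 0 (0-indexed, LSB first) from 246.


0b11110110, position 0 = 0

0


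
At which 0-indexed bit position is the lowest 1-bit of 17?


0b10001. Lowest set bit at position 0

0


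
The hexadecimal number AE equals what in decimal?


AE hex = 174 decimal

174


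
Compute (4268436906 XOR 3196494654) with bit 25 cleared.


Step 1: 4268436906 ^ 3196494654 = 1089310356
Step 2: 1089310356 & ~(1 << 25) = 1089310356

1089310356


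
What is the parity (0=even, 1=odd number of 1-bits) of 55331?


0b1101100000100011 has 7 ones => parity 1

1


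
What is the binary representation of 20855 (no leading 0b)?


20855 = 101000101110111 in binary

101000101110111


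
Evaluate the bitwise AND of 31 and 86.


0b11111 & 0b1010110 = 0b10110 = 22

22


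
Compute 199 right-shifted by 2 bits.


0b11000111 >> 2 = 0b110001 = 49

49


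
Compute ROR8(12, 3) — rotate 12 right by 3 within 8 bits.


Rotate 0b1100 right by 3 (8-bit) = 0b10000001 = 129

129


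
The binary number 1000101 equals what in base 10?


1000101 in decimal = 69

69


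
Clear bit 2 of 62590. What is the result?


62590 & ~(1 << 2) = 62586

62586


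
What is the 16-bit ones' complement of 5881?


5881 ^ 65535 = 59654

59654


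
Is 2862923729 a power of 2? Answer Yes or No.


0b10101010101001001011111111010001. Multiple bits set => No

No


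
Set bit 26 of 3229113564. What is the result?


3229113564 | (1 << 26) = 3229113564 | 67108864 = 3296222428

3296222428


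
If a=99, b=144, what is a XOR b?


99 ^ 144 = 243

243


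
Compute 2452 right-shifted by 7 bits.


0b100110010100 >> 7 = 0b10011 = 19

19


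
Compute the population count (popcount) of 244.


0b11110100 has 5 set bits

5


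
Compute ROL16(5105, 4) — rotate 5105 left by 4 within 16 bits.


Rotate 0b1001111110001 left by 4 (16-bit) = 0b11111100010001 = 16145

16145


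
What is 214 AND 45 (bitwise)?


0b11010110 & 0b101101 = 0b100 = 4

4


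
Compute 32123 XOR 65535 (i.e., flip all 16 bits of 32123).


32123 ^ 65535 = 33412

33412


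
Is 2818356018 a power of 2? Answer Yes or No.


0b10100111111111001011001100110010. Multiple bits set => No

No


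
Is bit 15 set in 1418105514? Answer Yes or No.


0b1010100100001101001001010101010, bit 15 = 1. Yes

Yes


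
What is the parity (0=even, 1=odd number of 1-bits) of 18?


0b10010 has 2 ones => parity 0

0


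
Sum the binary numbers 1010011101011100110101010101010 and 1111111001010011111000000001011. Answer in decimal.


1010011101011100110101010101010 + 1111111001010011111000000001011 = 11010010110110000101101010110101 = 3537394357

3537394357
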